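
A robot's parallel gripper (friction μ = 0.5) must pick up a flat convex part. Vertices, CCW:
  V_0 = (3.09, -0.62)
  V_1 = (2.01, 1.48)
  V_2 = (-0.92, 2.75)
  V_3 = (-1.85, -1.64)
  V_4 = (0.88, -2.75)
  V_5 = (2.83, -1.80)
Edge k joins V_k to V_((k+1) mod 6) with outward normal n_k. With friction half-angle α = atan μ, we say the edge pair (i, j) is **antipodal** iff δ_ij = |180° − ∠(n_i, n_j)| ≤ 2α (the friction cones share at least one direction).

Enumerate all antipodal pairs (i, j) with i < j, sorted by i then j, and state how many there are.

count = 6; pairs: (0,2), (0,3), (1,3), (1,4), (2,4), (2,5)

α = atan 0.5 = 26.57°;  2α = 53.13°
n_0 = (+0.8893, +0.4573)
n_1 = (+0.3977, +0.9175)
n_2 = (-0.9783, +0.2072)
n_3 = (-0.3767, -0.9264)
n_4 = (+0.4380, -0.8990)
n_5 = (+0.9766, -0.2152)
  (0,1): δ = 140.65°  ·
  (0,2): δ = 39.18°  ✓
  (0,3): δ = 40.66°  ✓
  (0,4): δ = 88.76°  ·
  (0,5): δ = 140.36°  ·
  (1,2): δ = 78.53°  ·
  (1,3): δ = 1.31°  ✓
  (1,4): δ = 49.41°  ✓
  (1,5): δ = 101.01°  ·
  (2,3): δ = 100.17°  ·
  (2,4): δ = 52.06°  ✓
  (2,5): δ = 0.46°  ✓
  (3,4): δ = 131.90°  ·
  (3,5): δ = 80.30°  ·
  (4,5): δ = 128.40°  ·
antipodal pairs: 6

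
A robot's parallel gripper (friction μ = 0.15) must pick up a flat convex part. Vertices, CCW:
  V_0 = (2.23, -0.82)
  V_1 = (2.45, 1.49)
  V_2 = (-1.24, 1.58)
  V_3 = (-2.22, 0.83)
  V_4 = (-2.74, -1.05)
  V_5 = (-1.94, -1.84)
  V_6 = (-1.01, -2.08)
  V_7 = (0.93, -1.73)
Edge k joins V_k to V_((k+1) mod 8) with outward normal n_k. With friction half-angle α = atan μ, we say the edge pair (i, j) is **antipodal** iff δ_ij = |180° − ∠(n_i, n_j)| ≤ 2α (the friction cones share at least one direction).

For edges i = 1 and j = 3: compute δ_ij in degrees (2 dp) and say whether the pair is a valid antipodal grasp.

δ = 104.06°, invalid

α = atan 0.15 = 8.53°;  2α = 17.06°
edge 1: e_1 = (-3.69, +0.09);  n_1 = (+0.0244, +0.9997)
edge 3: e_3 = (-0.52, -1.88);  n_3 = (-0.9638, +0.2666)
∠(n_1, n_3) = 75.94°
δ = |180° − 75.94°| = 104.06°
104.06° > 2α = 17.06°  →  invalid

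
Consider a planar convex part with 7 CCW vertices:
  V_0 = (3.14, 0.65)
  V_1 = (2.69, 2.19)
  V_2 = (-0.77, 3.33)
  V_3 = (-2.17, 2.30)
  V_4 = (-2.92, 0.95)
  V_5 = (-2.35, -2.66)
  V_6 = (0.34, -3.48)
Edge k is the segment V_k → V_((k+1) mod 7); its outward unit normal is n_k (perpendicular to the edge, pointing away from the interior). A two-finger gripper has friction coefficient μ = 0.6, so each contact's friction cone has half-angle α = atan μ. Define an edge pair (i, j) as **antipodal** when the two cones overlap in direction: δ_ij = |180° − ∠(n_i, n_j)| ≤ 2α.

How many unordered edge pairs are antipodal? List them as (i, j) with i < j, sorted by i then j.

count = 8; pairs: (0,3), (0,4), (0,5), (1,5), (2,5), (2,6), (3,6), (4,6)

α = atan 0.6 = 30.96°;  2α = 61.93°
n_0 = (+0.9599, +0.2805)
n_1 = (+0.3129, +0.9498)
n_2 = (-0.5926, +0.8055)
n_3 = (-0.8742, +0.4856)
n_4 = (-0.9878, -0.1560)
n_5 = (-0.2916, -0.9565)
n_6 = (+0.8277, -0.5612)
  (0,1): δ = 124.52°  ·
  (0,2): δ = 69.95°  ·
  (0,3): δ = 45.34°  ✓
  (0,4): δ = 7.32°  ✓
  (0,5): δ = 56.76°  ✓
  (0,6): δ = 129.58°  ·
  (1,2): δ = 125.42°  ·
  (1,3): δ = 100.82°  ·
  (1,4): δ = 62.79°  ·
  (1,5): δ = 1.28°  ✓
  (1,6): δ = 74.10°  ·
  (2,3): δ = 155.40°  ·
  (2,4): δ = 117.37°  ·
  (2,5): δ = 53.30°  ✓
  (2,6): δ = 19.52°  ✓
  (3,4): δ = 141.97°  ·
  (3,5): δ = 77.90°  ·
  (3,6): δ = 5.08°  ✓
  (4,5): δ = 115.93°  ·
  (4,6): δ = 43.11°  ✓
  (5,6): δ = 107.18°  ·
antipodal pairs: 8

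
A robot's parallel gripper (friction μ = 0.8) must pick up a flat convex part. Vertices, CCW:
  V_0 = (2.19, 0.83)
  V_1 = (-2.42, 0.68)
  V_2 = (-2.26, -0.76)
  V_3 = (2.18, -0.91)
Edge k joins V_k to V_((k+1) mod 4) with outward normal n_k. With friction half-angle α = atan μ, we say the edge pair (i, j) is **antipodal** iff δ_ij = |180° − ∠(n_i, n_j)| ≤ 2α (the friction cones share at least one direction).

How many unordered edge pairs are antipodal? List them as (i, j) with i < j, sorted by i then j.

count = 2; pairs: (0,2), (1,3)

α = atan 0.8 = 38.66°;  2α = 77.32°
n_0 = (-0.0325, +0.9995)
n_1 = (-0.9939, -0.1104)
n_2 = (-0.0338, -0.9994)
n_3 = (+1.0000, -0.0057)
  (0,1): δ = 85.52°  ·
  (0,2): δ = 3.80°  ✓
  (0,3): δ = 87.81°  ·
  (1,2): δ = 98.28°  ·
  (1,3): δ = 6.67°  ✓
  (2,3): δ = 88.39°  ·
antipodal pairs: 2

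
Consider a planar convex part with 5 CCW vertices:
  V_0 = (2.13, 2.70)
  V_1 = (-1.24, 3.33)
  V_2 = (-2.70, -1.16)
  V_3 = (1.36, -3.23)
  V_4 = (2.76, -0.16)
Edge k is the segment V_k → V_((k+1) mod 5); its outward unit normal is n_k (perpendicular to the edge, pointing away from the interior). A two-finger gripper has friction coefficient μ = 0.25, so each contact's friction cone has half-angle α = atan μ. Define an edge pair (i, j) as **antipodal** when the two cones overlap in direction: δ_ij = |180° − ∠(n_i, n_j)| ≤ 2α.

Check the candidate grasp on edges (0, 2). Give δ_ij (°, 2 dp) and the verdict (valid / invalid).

α = atan 0.25 = 14.04°;  2α = 28.07°
edge 0: e_0 = (-3.37, +0.63);  n_0 = (+0.1838, +0.9830)
edge 2: e_2 = (+4.06, -2.07);  n_2 = (-0.4542, -0.8909)
∠(n_0, n_2) = 163.57°
δ = |180° − 163.57°| = 16.43°
16.43° ≤ 2α = 28.07°  →  valid

δ = 16.43°, valid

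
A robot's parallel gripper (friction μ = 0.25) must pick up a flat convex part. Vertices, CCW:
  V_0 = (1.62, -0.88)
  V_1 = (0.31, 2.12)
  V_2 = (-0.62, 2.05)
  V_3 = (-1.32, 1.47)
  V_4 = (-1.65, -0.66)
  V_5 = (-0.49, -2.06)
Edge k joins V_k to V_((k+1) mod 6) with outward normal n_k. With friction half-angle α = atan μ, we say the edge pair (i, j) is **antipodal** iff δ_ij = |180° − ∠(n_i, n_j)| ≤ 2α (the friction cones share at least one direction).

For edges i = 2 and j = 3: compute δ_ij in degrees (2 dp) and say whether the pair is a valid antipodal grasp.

δ = 138.45°, invalid

α = atan 0.25 = 14.04°;  2α = 28.07°
edge 2: e_2 = (-0.70, -0.58);  n_2 = (-0.6380, +0.7700)
edge 3: e_3 = (-0.33, -2.13);  n_3 = (-0.9882, +0.1531)
∠(n_2, n_3) = 41.55°
δ = |180° − 41.55°| = 138.45°
138.45° > 2α = 28.07°  →  invalid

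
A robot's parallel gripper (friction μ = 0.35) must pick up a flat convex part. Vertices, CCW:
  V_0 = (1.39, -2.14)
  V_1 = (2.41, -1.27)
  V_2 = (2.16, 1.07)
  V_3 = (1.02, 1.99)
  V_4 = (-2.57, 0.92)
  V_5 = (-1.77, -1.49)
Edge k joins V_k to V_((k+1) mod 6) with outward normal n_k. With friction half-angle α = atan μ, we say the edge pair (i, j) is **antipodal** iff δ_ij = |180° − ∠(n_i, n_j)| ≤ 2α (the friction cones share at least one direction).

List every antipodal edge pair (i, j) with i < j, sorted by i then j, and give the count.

α = atan 0.35 = 19.29°;  2α = 38.58°
n_0 = (+0.6489, -0.7608)
n_1 = (+0.9943, +0.1062)
n_2 = (+0.6280, +0.7782)
n_3 = (-0.2856, +0.9583)
n_4 = (-0.9491, -0.3150)
n_5 = (-0.2015, -0.9795)
  (0,1): δ = 124.36°  ·
  (0,2): δ = 79.37°  ·
  (0,3): δ = 23.87°  ✓
  (0,4): δ = 67.90°  ·
  (0,5): δ = 127.91°  ·
  (1,2): δ = 135.00°  ·
  (1,3): δ = 79.50°  ·
  (1,4): δ = 12.27°  ✓
  (1,5): δ = 72.28°  ·
  (2,3): δ = 124.50°  ·
  (2,4): δ = 32.73°  ✓
  (2,5): δ = 27.28°  ✓
  (3,4): δ = 88.23°  ·
  (3,5): δ = 28.22°  ✓
  (4,5): δ = 119.99°  ·
antipodal pairs: 5

count = 5; pairs: (0,3), (1,4), (2,4), (2,5), (3,5)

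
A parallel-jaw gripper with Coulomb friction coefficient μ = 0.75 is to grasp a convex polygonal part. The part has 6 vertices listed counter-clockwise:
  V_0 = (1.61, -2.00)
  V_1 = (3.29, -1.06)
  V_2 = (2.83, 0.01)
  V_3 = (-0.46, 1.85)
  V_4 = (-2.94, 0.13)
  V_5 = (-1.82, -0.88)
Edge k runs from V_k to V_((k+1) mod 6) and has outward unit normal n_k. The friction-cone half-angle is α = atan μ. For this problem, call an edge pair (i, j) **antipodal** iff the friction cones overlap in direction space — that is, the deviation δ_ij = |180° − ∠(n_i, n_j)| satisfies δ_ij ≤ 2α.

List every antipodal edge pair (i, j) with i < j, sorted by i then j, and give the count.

count = 7; pairs: (0,2), (0,3), (1,4), (1,5), (2,4), (2,5), (3,5)

α = atan 0.75 = 36.87°;  2α = 73.74°
n_0 = (+0.4883, -0.8727)
n_1 = (+0.9187, +0.3950)
n_2 = (+0.4881, +0.8728)
n_3 = (-0.5699, +0.8217)
n_4 = (-0.6697, -0.7426)
n_5 = (-0.3104, -0.9506)
  (0,1): δ = 95.96°  ·
  (0,2): δ = 58.45°  ✓
  (0,3): δ = 5.52°  ✓
  (0,4): δ = 108.73°  ·
  (0,5): δ = 132.69°  ·
  (1,2): δ = 142.48°  ·
  (1,3): δ = 78.52°  ·
  (1,4): δ = 24.69°  ✓
  (1,5): δ = 48.65°  ✓
  (2,3): δ = 116.04°  ·
  (2,4): δ = 12.83°  ✓
  (2,5): δ = 11.13°  ✓
  (3,4): δ = 76.79°  ·
  (3,5): δ = 52.83°  ✓
  (4,5): δ = 156.04°  ·
antipodal pairs: 7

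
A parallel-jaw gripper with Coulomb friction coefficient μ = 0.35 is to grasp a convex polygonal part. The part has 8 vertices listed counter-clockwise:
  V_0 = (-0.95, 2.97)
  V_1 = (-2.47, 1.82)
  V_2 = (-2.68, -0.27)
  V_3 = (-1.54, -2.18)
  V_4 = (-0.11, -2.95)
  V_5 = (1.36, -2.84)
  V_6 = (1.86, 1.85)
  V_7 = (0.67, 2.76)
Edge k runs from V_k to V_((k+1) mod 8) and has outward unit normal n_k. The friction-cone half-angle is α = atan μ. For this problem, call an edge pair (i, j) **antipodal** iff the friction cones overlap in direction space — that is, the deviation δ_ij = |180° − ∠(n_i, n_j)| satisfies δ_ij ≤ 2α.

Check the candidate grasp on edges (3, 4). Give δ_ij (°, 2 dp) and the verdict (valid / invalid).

α = atan 0.35 = 19.29°;  2α = 38.58°
edge 3: e_3 = (+1.43, -0.77);  n_3 = (-0.4741, -0.8805)
edge 4: e_4 = (+1.47, +0.11);  n_4 = (+0.0746, -0.9972)
∠(n_3, n_4) = 32.58°
δ = |180° − 32.58°| = 147.42°
147.42° > 2α = 38.58°  →  invalid

δ = 147.42°, invalid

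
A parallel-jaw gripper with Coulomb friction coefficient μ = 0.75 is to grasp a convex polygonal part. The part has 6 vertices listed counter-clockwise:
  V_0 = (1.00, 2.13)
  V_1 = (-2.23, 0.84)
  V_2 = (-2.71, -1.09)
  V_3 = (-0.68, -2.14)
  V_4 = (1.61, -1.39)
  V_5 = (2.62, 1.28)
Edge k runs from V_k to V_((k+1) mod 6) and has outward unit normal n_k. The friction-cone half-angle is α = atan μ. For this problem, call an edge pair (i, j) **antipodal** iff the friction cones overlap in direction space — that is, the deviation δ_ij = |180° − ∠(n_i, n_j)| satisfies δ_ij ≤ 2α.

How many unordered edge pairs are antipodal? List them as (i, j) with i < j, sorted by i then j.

count = 7; pairs: (0,2), (0,3), (0,4), (1,3), (1,4), (2,5), (3,5)

α = atan 0.75 = 36.87°;  2α = 73.74°
n_0 = (-0.3709, +0.9287)
n_1 = (-0.9704, +0.2414)
n_2 = (-0.4594, -0.8882)
n_3 = (+0.3112, -0.9503)
n_4 = (+0.9353, -0.3538)
n_5 = (+0.4646, +0.8855)
  (0,1): δ = 125.74°  ·
  (0,2): δ = 49.12°  ✓
  (0,3): δ = 3.64°  ✓
  (0,4): δ = 47.51°  ✓
  (0,5): δ = 130.54°  ·
  (1,2): δ = 103.38°  ·
  (1,3): δ = 57.90°  ✓
  (1,4): δ = 6.75°  ✓
  (1,5): δ = 76.28°  ·
  (2,3): δ = 134.52°  ·
  (2,4): δ = 83.37°  ·
  (2,5): δ = 0.34°  ✓
  (3,4): δ = 128.85°  ·
  (3,5): δ = 45.82°  ✓
  (4,5): δ = 96.97°  ·
antipodal pairs: 7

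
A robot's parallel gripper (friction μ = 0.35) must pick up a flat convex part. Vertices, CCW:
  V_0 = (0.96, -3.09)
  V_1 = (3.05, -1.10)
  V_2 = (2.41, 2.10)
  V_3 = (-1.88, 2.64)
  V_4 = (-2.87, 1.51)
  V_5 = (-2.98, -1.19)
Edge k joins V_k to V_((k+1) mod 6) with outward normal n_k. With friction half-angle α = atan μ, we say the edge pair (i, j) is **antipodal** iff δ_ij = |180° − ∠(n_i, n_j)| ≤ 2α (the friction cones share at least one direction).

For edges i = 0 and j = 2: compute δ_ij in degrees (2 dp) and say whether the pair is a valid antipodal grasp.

δ = 50.77°, invalid

α = atan 0.35 = 19.29°;  2α = 38.58°
edge 0: e_0 = (+2.09, +1.99);  n_0 = (+0.6896, -0.7242)
edge 2: e_2 = (-4.29, +0.54);  n_2 = (+0.1249, +0.9922)
∠(n_0, n_2) = 129.23°
δ = |180° − 129.23°| = 50.77°
50.77° > 2α = 38.58°  →  invalid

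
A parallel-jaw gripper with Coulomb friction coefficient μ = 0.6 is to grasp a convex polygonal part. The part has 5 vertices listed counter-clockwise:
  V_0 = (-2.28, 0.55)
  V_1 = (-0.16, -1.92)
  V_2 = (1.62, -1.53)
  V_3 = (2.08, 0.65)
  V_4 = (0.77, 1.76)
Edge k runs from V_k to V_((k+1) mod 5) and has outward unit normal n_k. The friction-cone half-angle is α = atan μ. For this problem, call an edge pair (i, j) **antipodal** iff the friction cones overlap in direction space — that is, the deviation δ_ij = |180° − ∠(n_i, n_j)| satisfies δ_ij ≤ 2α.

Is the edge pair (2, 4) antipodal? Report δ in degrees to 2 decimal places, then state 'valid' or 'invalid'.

α = atan 0.6 = 30.96°;  2α = 61.93°
edge 2: e_2 = (+0.46, +2.18);  n_2 = (+0.9785, -0.2065)
edge 4: e_4 = (-3.05, -1.21);  n_4 = (-0.3688, +0.9295)
∠(n_2, n_4) = 123.55°
δ = |180° − 123.55°| = 56.45°
56.45° ≤ 2α = 61.93°  →  valid

δ = 56.45°, valid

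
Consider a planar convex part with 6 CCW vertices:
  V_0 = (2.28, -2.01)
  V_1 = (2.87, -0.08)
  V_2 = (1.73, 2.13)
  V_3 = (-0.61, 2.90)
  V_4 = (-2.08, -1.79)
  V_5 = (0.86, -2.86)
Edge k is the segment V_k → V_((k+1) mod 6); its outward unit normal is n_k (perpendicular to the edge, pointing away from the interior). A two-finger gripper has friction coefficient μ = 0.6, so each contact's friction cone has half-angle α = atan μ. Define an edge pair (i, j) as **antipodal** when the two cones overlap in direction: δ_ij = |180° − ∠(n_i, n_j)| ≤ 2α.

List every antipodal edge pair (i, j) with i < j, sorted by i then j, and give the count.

α = atan 0.6 = 30.96°;  2α = 61.93°
n_0 = (+0.9563, -0.2923)
n_1 = (+0.8887, +0.4584)
n_2 = (+0.3126, +0.9499)
n_3 = (-0.9542, +0.2991)
n_4 = (-0.3420, -0.9397)
n_5 = (+0.5136, -0.8580)
  (0,1): δ = 135.72°  ·
  (0,2): δ = 91.22°  ·
  (0,3): δ = 0.40°  ✓
  (0,4): δ = 87.00°  ·
  (0,5): δ = 137.90°  ·
  (1,2): δ = 135.50°  ·
  (1,3): δ = 44.69°  ✓
  (1,4): δ = 42.71°  ✓
  (1,5): δ = 93.62°  ·
  (2,3): δ = 89.19°  ·
  (2,4): δ = 1.78°  ✓
  (2,5): δ = 49.12°  ✓
  (3,4): δ = 92.60°  ·
  (3,5): δ = 41.69°  ✓
  (4,5): δ = 129.10°  ·
antipodal pairs: 6

count = 6; pairs: (0,3), (1,3), (1,4), (2,4), (2,5), (3,5)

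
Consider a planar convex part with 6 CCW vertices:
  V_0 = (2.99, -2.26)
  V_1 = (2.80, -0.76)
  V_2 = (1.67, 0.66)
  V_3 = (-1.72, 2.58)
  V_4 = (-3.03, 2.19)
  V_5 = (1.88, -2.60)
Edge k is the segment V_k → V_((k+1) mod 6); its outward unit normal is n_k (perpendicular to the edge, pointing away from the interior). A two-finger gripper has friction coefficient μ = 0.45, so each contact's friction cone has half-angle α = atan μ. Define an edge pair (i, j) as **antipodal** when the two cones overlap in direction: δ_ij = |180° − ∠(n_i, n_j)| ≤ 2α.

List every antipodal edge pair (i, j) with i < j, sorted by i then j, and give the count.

α = atan 0.45 = 24.23°;  2α = 48.46°
n_0 = (+0.9921, +0.1257)
n_1 = (+0.7825, +0.6227)
n_2 = (+0.4928, +0.8701)
n_3 = (-0.2853, +0.9584)
n_4 = (-0.6983, -0.7158)
n_5 = (+0.2929, -0.9562)
  (0,1): δ = 148.71°  ·
  (0,2): δ = 126.75°  ·
  (0,3): δ = 80.64°  ·
  (0,4): δ = 38.49°  ✓
  (0,5): δ = 99.81°  ·
  (1,2): δ = 158.04°  ·
  (1,3): δ = 111.93°  ·
  (1,4): δ = 7.20°  ✓
  (1,5): δ = 68.52°  ·
  (2,3): δ = 133.90°  ·
  (2,4): δ = 14.77°  ✓
  (2,5): δ = 46.56°  ✓
  (3,4): δ = 60.87°  ·
  (3,5): δ = 0.45°  ✓
  (4,5): δ = 118.68°  ·
antipodal pairs: 5

count = 5; pairs: (0,4), (1,4), (2,4), (2,5), (3,5)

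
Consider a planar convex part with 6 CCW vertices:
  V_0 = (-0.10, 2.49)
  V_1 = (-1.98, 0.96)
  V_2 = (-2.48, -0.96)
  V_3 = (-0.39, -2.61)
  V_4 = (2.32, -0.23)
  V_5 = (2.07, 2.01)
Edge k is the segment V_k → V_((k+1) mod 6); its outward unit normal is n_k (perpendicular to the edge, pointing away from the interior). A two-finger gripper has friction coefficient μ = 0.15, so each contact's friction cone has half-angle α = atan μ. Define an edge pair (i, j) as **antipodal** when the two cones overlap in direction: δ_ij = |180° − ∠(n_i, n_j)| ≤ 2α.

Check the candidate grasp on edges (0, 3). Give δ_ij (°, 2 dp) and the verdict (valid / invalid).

α = atan 0.15 = 8.53°;  2α = 17.06°
edge 0: e_0 = (-1.88, -1.53);  n_0 = (-0.6312, +0.7756)
edge 3: e_3 = (+2.71, +2.38);  n_3 = (+0.6599, -0.7514)
∠(n_0, n_3) = 177.85°
δ = |180° − 177.85°| = 2.15°
2.15° ≤ 2α = 17.06°  →  valid

δ = 2.15°, valid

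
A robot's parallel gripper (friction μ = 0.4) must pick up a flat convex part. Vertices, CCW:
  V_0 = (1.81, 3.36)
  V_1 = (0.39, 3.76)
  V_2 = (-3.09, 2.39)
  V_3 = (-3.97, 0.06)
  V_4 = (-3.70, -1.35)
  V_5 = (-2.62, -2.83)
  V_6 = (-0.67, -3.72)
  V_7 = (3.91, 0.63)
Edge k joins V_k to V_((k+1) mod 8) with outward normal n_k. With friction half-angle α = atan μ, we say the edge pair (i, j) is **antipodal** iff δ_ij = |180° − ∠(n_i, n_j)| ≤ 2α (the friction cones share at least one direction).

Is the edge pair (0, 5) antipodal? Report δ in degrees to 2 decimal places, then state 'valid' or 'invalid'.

δ = 8.80°, valid

α = atan 0.4 = 21.80°;  2α = 43.60°
edge 0: e_0 = (-1.42, +0.40);  n_0 = (+0.2711, +0.9625)
edge 5: e_5 = (+1.95, -0.89);  n_5 = (-0.4152, -0.9097)
∠(n_0, n_5) = 171.20°
δ = |180° − 171.20°| = 8.80°
8.80° ≤ 2α = 43.60°  →  valid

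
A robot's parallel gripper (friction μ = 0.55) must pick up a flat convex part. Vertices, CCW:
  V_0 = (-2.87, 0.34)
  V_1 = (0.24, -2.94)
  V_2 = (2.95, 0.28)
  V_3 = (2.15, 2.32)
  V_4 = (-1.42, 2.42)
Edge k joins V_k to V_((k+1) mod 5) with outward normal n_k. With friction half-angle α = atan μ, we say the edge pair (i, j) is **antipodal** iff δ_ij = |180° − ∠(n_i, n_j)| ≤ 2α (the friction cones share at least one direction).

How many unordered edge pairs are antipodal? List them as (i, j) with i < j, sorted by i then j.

count = 5; pairs: (0,2), (0,3), (1,3), (1,4), (2,4)

α = atan 0.55 = 28.81°;  2α = 57.62°
n_0 = (-0.7257, -0.6881)
n_1 = (+0.7651, -0.6439)
n_2 = (+0.9310, +0.3651)
n_3 = (+0.0280, +0.9996)
n_4 = (-0.8203, +0.5719)
  (0,1): δ = 83.56°  ·
  (0,2): δ = 22.06°  ✓
  (0,3): δ = 44.92°  ✓
  (0,4): δ = 101.64°  ·
  (1,2): δ = 118.50°  ·
  (1,3): δ = 51.52°  ✓
  (1,4): δ = 5.20°  ✓
  (2,3): δ = 113.02°  ·
  (2,4): δ = 56.29°  ✓
  (3,4): δ = 123.28°  ·
antipodal pairs: 5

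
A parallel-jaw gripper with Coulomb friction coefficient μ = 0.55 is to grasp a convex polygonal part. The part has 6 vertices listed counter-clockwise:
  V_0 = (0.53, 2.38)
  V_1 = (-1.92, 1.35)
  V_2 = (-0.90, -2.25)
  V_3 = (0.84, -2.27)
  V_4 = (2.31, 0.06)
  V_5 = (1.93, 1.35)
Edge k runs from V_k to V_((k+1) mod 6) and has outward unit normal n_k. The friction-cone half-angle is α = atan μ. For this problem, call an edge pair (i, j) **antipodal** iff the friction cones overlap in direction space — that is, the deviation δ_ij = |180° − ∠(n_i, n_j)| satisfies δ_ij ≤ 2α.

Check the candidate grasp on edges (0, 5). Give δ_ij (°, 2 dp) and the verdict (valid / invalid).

δ = 120.86°, invalid

α = atan 0.55 = 28.81°;  2α = 57.62°
edge 0: e_0 = (-2.45, -1.03);  n_0 = (-0.3876, +0.9218)
edge 5: e_5 = (-1.40, +1.03);  n_5 = (+0.5926, +0.8055)
∠(n_0, n_5) = 59.14°
δ = |180° − 59.14°| = 120.86°
120.86° > 2α = 57.62°  →  invalid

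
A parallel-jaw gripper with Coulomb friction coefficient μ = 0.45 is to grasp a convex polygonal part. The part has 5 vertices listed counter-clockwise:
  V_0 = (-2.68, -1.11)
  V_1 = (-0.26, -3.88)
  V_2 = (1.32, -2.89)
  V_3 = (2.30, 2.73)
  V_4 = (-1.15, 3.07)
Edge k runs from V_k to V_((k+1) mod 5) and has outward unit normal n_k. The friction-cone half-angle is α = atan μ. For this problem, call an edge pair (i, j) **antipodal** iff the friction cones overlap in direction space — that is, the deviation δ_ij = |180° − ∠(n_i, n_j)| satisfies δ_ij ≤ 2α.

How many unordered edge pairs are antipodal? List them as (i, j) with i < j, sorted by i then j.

α = atan 0.45 = 24.23°;  2α = 48.46°
n_0 = (-0.7531, -0.6579)
n_1 = (+0.5310, -0.8474)
n_2 = (+0.9851, -0.1718)
n_3 = (+0.0981, +0.9952)
n_4 = (-0.9391, +0.3437)
  (0,1): δ = 99.07°  ·
  (0,2): δ = 51.03°  ·
  (0,3): δ = 43.23°  ✓
  (0,4): δ = 118.75°  ·
  (1,2): δ = 131.96°  ·
  (1,3): δ = 37.70°  ✓
  (1,4): δ = 37.83°  ✓
  (2,3): δ = 85.74°  ·
  (2,4): δ = 10.21°  ✓
  (3,4): δ = 104.48°  ·
antipodal pairs: 4

count = 4; pairs: (0,3), (1,3), (1,4), (2,4)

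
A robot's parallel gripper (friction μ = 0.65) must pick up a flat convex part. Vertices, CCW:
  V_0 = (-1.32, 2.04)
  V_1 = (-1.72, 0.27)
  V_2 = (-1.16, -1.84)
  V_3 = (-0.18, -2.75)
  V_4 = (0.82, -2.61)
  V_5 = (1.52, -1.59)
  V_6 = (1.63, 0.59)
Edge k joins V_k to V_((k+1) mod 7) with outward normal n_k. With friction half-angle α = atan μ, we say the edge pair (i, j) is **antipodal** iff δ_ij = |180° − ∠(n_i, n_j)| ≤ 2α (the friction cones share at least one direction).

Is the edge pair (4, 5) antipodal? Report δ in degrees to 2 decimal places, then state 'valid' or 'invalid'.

δ = 148.43°, invalid

α = atan 0.65 = 33.02°;  2α = 66.05°
edge 4: e_4 = (+0.70, +1.02);  n_4 = (+0.8245, -0.5658)
edge 5: e_5 = (+0.11, +2.18);  n_5 = (+0.9987, -0.0504)
∠(n_4, n_5) = 31.57°
δ = |180° − 31.57°| = 148.43°
148.43° > 2α = 66.05°  →  invalid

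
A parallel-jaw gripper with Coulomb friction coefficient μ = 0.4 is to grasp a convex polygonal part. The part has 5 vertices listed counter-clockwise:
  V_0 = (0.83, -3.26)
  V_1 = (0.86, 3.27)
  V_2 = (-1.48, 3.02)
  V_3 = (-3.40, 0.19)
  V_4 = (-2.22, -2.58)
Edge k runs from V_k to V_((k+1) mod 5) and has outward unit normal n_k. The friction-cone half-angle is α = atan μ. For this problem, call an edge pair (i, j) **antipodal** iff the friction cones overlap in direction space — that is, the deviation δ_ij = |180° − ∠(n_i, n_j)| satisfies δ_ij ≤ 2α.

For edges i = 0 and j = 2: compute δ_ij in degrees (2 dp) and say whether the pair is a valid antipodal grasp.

α = atan 0.4 = 21.80°;  2α = 43.60°
edge 0: e_0 = (+0.03, +6.53);  n_0 = (+1.0000, -0.0046)
edge 2: e_2 = (-1.92, -2.83);  n_2 = (-0.8275, +0.5614)
∠(n_0, n_2) = 146.11°
δ = |180° − 146.11°| = 33.89°
33.89° ≤ 2α = 43.60°  →  valid

δ = 33.89°, valid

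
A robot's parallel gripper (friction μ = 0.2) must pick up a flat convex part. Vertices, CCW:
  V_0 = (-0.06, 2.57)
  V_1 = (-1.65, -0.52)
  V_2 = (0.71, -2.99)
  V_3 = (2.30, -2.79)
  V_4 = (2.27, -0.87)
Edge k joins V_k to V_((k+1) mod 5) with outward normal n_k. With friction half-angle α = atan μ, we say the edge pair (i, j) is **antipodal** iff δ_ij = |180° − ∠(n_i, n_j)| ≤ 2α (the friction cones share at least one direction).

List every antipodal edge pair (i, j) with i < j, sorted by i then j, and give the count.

α = atan 0.2 = 11.31°;  2α = 22.62°
n_0 = (-0.8892, +0.4575)
n_1 = (-0.7230, -0.6908)
n_2 = (+0.1248, -0.9922)
n_3 = (+0.9999, +0.0156)
n_4 = (+0.8280, +0.5608)
  (0,1): δ = 109.08°  ·
  (0,2): δ = 55.60°  ·
  (0,3): δ = 28.12°  ·
  (0,4): δ = 61.34°  ·
  (1,2): δ = 126.53°  ·
  (1,3): δ = 42.80°  ·
  (1,4): δ = 9.58°  ✓
  (2,3): δ = 96.27°  ·
  (2,4): δ = 63.06°  ·
  (3,4): δ = 146.78°  ·
antipodal pairs: 1

count = 1; pairs: (1,4)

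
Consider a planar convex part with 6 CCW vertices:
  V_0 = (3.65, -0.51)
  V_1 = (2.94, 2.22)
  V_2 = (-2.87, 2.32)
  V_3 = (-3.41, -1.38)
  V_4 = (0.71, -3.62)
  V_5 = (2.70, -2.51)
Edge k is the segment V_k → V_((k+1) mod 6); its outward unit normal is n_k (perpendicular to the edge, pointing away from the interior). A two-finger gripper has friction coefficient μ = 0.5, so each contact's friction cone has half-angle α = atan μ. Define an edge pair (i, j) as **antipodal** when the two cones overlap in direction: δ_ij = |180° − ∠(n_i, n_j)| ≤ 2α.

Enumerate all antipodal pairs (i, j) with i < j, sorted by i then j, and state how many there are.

count = 6; pairs: (0,2), (0,3), (1,3), (1,4), (2,4), (2,5)

α = atan 0.5 = 26.57°;  2α = 53.13°
n_0 = (+0.9678, +0.2517)
n_1 = (+0.0172, +0.9999)
n_2 = (-0.9895, +0.1444)
n_3 = (-0.4777, -0.8785)
n_4 = (+0.4871, -0.8733)
n_5 = (+0.9033, -0.4291)
  (0,1): δ = 105.56°  ·
  (0,2): δ = 22.88°  ✓
  (0,3): δ = 46.89°  ✓
  (0,4): δ = 104.57°  ·
  (0,5): δ = 140.01°  ·
  (1,2): δ = 97.32°  ·
  (1,3): δ = 27.55°  ✓
  (1,4): δ = 30.14°  ✓
  (1,5): δ = 65.58°  ·
  (2,3): δ = 110.23°  ·
  (2,4): δ = 52.54°  ✓
  (2,5): δ = 17.10°  ✓
  (3,4): δ = 122.32°  ·
  (3,5): δ = 86.88°  ·
  (4,5): δ = 144.56°  ·
antipodal pairs: 6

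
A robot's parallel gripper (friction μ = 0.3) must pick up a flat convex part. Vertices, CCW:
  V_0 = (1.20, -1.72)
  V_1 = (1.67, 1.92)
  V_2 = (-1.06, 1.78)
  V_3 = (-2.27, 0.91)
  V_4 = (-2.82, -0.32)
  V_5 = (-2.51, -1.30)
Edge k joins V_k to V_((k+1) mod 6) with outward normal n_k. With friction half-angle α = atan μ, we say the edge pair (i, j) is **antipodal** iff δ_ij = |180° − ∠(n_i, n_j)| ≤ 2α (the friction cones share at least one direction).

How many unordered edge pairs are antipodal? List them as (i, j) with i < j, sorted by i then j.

count = 3; pairs: (0,3), (0,4), (1,5)

α = atan 0.3 = 16.70°;  2α = 33.40°
n_0 = (+0.9918, -0.1281)
n_1 = (-0.0512, +0.9987)
n_2 = (-0.5838, +0.8119)
n_3 = (-0.9129, +0.4082)
n_4 = (-0.9534, -0.3016)
n_5 = (-0.1125, -0.9937)
  (0,1): δ = 79.71°  ·
  (0,2): δ = 46.93°  ·
  (0,3): δ = 16.73°  ✓
  (0,4): δ = 24.91°  ✓
  (0,5): δ = 90.90°  ·
  (1,2): δ = 147.22°  ·
  (1,3): δ = 117.03°  ·
  (1,4): δ = 75.38°  ·
  (1,5): δ = 9.39°  ✓
  (2,3): δ = 149.81°  ·
  (2,4): δ = 108.16°  ·
  (2,5): δ = 42.18°  ·
  (3,4): δ = 138.35°  ·
  (3,5): δ = 72.37°  ·
  (4,5): δ = 114.01°  ·
antipodal pairs: 3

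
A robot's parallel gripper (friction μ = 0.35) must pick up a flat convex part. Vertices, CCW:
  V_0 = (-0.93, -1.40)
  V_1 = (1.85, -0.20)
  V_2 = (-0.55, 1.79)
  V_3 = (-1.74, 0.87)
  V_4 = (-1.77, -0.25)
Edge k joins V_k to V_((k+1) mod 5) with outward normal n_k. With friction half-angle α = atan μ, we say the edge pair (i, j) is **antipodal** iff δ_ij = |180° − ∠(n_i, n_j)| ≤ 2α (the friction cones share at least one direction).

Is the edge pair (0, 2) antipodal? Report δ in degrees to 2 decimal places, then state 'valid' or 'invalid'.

δ = 14.36°, valid

α = atan 0.35 = 19.29°;  2α = 38.58°
edge 0: e_0 = (+2.78, +1.20);  n_0 = (+0.3963, -0.9181)
edge 2: e_2 = (-1.19, -0.92);  n_2 = (-0.6116, +0.7911)
∠(n_0, n_2) = 165.64°
δ = |180° − 165.64°| = 14.36°
14.36° ≤ 2α = 38.58°  →  valid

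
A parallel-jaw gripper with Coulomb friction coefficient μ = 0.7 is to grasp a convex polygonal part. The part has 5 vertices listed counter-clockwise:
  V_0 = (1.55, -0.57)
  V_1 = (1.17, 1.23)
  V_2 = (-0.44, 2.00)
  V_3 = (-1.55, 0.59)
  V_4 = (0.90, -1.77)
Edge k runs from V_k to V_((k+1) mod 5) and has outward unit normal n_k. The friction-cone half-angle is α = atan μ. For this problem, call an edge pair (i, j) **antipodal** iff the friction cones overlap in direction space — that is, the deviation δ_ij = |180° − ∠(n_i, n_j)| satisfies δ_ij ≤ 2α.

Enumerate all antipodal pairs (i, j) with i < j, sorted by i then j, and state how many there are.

α = atan 0.7 = 34.99°;  2α = 69.98°
n_0 = (+0.9784, +0.2066)
n_1 = (+0.4315, +0.9021)
n_2 = (-0.7857, +0.6186)
n_3 = (-0.6938, -0.7202)
n_4 = (+0.8793, -0.4763)
  (0,1): δ = 127.48°  ·
  (0,2): δ = 50.13°  ✓
  (0,3): δ = 34.15°  ✓
  (0,4): δ = 139.64°  ·
  (1,2): δ = 102.65°  ·
  (1,3): δ = 18.37°  ✓
  (1,4): δ = 87.12°  ·
  (2,3): δ = 95.72°  ·
  (2,4): δ = 9.77°  ✓
  (3,4): δ = 74.51°  ·
antipodal pairs: 4

count = 4; pairs: (0,2), (0,3), (1,3), (2,4)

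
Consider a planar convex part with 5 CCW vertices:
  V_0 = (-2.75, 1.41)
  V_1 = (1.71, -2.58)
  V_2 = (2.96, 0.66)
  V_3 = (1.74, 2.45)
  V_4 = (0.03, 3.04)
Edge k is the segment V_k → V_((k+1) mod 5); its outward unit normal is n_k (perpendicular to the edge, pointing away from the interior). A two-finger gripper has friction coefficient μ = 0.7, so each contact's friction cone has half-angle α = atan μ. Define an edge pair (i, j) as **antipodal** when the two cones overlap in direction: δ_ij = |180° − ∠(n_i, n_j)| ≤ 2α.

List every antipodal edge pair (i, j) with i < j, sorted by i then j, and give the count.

α = atan 0.7 = 34.99°;  2α = 69.98°
n_0 = (-0.6667, -0.7453)
n_1 = (+0.9330, -0.3599)
n_2 = (+0.8263, +0.5632)
n_3 = (+0.3262, +0.9453)
n_4 = (-0.5058, +0.8627)
  (0,1): δ = 69.28°  ✓
  (0,2): δ = 13.91°  ✓
  (0,3): δ = 22.78°  ✓
  (0,4): δ = 72.20°  ·
  (1,2): δ = 124.63°  ·
  (1,3): δ = 87.94°  ·
  (1,4): δ = 38.52°  ✓
  (2,3): δ = 143.31°  ·
  (2,4): δ = 93.89°  ·
  (3,4): δ = 130.58°  ·
antipodal pairs: 4

count = 4; pairs: (0,1), (0,2), (0,3), (1,4)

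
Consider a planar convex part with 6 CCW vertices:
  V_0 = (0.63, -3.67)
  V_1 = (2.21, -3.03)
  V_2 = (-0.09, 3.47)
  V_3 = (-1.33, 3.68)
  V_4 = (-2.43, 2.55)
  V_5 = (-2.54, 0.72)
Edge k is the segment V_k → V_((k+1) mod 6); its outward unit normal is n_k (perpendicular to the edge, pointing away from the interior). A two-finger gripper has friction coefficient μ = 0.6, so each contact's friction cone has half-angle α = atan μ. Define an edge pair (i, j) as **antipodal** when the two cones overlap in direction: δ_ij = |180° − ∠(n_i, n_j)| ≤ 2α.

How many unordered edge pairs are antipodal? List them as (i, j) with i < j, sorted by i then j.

α = atan 0.6 = 30.96°;  2α = 61.93°
n_0 = (+0.3754, -0.9268)
n_1 = (+0.9427, +0.3336)
n_2 = (+0.1670, +0.9860)
n_3 = (-0.7166, +0.6975)
n_4 = (-0.9982, +0.0600)
n_5 = (-0.8107, -0.5854)
  (0,1): δ = 92.56°  ·
  (0,2): δ = 31.66°  ✓
  (0,3): δ = 23.72°  ✓
  (0,4): δ = 64.51°  ·
  (0,5): δ = 103.78°  ·
  (1,2): δ = 119.10°  ·
  (1,3): δ = 63.72°  ·
  (1,4): δ = 22.93°  ✓
  (1,5): δ = 16.35°  ✓
  (2,3): δ = 124.62°  ·
  (2,4): δ = 83.83°  ·
  (2,5): δ = 44.55°  ✓
  (3,4): δ = 139.21°  ·
  (3,5): δ = 99.94°  ·
  (4,5): δ = 140.73°  ·
antipodal pairs: 5

count = 5; pairs: (0,2), (0,3), (1,4), (1,5), (2,5)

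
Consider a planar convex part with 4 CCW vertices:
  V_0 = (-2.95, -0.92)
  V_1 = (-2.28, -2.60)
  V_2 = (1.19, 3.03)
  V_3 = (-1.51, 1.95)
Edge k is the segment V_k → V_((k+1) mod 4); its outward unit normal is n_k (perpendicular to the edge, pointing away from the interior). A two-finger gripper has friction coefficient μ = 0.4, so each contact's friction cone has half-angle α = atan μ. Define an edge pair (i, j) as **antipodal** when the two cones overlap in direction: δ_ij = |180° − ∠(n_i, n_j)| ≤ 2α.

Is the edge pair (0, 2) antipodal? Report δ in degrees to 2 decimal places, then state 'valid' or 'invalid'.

δ = 90.06°, invalid

α = atan 0.4 = 21.80°;  2α = 43.60°
edge 0: e_0 = (+0.67, -1.68);  n_0 = (-0.9289, -0.3704)
edge 2: e_2 = (-2.70, -1.08);  n_2 = (-0.3714, +0.9285)
∠(n_0, n_2) = 89.94°
δ = |180° − 89.94°| = 90.06°
90.06° > 2α = 43.60°  →  invalid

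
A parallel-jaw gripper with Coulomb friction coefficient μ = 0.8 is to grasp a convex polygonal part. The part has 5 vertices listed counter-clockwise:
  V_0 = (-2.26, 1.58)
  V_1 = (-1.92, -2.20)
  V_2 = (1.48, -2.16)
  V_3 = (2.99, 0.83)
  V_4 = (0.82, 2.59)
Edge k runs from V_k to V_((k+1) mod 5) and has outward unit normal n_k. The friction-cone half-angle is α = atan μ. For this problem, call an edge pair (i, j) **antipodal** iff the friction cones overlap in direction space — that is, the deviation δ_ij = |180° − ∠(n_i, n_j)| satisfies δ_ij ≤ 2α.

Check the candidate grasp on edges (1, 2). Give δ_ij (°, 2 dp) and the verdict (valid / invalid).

δ = 117.47°, invalid

α = atan 0.8 = 38.66°;  2α = 77.32°
edge 1: e_1 = (+3.40, +0.04);  n_1 = (+0.0118, -0.9999)
edge 2: e_2 = (+1.51, +2.99);  n_2 = (+0.8926, -0.4508)
∠(n_1, n_2) = 62.53°
δ = |180° − 62.53°| = 117.47°
117.47° > 2α = 77.32°  →  invalid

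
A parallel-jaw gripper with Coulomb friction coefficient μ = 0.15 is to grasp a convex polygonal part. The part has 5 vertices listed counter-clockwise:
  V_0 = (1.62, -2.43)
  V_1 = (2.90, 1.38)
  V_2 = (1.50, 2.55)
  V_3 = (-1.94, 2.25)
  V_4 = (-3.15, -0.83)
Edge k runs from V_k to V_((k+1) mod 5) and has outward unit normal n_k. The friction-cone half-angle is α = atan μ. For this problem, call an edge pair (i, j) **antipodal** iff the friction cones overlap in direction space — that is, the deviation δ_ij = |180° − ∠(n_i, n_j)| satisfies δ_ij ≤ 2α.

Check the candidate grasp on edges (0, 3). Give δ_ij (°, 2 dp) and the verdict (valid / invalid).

δ = 2.88°, valid

α = atan 0.15 = 8.53°;  2α = 17.06°
edge 0: e_0 = (+1.28, +3.81);  n_0 = (+0.9479, -0.3185)
edge 3: e_3 = (-1.21, -3.08);  n_3 = (-0.9308, +0.3657)
∠(n_0, n_3) = 177.12°
δ = |180° − 177.12°| = 2.88°
2.88° ≤ 2α = 17.06°  →  valid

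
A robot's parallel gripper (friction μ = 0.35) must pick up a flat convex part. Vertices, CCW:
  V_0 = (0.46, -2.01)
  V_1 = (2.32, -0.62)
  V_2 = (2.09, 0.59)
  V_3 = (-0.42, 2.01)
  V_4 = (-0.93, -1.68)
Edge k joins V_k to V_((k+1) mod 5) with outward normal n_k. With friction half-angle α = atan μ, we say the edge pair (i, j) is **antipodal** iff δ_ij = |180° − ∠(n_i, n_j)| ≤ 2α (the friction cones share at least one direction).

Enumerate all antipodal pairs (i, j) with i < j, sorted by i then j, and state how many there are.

count = 2; pairs: (1,3), (2,4)

α = atan 0.35 = 19.29°;  2α = 38.58°
n_0 = (+0.5986, -0.8010)
n_1 = (+0.9824, +0.1867)
n_2 = (+0.4924, +0.8704)
n_3 = (-0.9906, +0.1369)
n_4 = (-0.2310, -0.9730)
  (0,1): δ = 116.01°  ·
  (0,2): δ = 66.27°  ·
  (0,3): δ = 45.36°  ·
  (0,4): δ = 129.87°  ·
  (1,2): δ = 130.26°  ·
  (1,3): δ = 18.63°  ✓
  (1,4): δ = 65.88°  ·
  (2,3): δ = 68.37°  ·
  (2,4): δ = 16.14°  ✓
  (3,4): δ = 95.49°  ·
antipodal pairs: 2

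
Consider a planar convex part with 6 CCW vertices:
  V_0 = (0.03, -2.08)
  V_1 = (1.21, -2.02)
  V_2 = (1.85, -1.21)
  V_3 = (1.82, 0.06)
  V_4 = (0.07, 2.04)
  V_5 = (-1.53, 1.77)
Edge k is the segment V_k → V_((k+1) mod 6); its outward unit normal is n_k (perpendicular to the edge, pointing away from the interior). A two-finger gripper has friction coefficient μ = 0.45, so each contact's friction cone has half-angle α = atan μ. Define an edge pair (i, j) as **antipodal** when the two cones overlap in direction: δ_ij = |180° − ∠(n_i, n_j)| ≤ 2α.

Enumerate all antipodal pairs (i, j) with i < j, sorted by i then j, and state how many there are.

α = atan 0.45 = 24.23°;  2α = 48.46°
n_0 = (+0.0508, -0.9987)
n_1 = (+0.7846, -0.6200)
n_2 = (+0.9997, +0.0236)
n_3 = (+0.7493, +0.6622)
n_4 = (-0.1664, +0.9861)
n_5 = (-0.9268, -0.3755)
  (0,1): δ = 131.22°  ·
  (0,2): δ = 91.56°  ·
  (0,3): δ = 51.44°  ·
  (0,4): δ = 6.67°  ✓
  (0,5): δ = 109.15°  ·
  (1,2): δ = 140.33°  ·
  (1,3): δ = 100.22°  ·
  (1,4): δ = 42.11°  ✓
  (1,5): δ = 60.37°  ·
  (2,3): δ = 139.88°  ·
  (2,4): δ = 81.77°  ·
  (2,5): δ = 20.70°  ✓
  (3,4): δ = 121.89°  ·
  (3,5): δ = 19.41°  ✓
  (4,5): δ = 77.52°  ·
antipodal pairs: 4

count = 4; pairs: (0,4), (1,4), (2,5), (3,5)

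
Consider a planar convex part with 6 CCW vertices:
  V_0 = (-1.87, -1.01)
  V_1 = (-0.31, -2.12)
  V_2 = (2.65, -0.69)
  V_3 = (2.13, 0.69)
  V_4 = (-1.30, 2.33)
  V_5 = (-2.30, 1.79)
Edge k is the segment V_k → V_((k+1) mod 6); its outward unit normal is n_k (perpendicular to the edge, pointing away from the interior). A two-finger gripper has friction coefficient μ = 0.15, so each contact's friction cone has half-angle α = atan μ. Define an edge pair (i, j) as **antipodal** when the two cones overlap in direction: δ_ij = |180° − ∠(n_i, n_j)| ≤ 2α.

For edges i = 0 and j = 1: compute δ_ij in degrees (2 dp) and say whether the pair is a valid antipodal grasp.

δ = 118.78°, invalid

α = atan 0.15 = 8.53°;  2α = 17.06°
edge 0: e_0 = (+1.56, -1.11);  n_0 = (-0.5798, -0.8148)
edge 1: e_1 = (+2.96, +1.43);  n_1 = (+0.4350, -0.9004)
∠(n_0, n_1) = 61.22°
δ = |180° − 61.22°| = 118.78°
118.78° > 2α = 17.06°  →  invalid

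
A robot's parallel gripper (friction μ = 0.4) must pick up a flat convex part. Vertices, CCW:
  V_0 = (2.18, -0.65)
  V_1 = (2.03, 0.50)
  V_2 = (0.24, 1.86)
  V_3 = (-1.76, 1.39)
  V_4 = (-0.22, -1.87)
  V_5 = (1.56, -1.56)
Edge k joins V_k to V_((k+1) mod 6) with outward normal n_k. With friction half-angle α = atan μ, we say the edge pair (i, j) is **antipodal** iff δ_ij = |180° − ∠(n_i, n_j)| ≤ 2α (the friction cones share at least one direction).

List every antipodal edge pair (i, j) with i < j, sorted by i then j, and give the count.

α = atan 0.4 = 21.80°;  2α = 43.60°
n_0 = (+0.9916, +0.1293)
n_1 = (+0.6050, +0.7962)
n_2 = (-0.2288, +0.9735)
n_3 = (-0.9042, -0.4271)
n_4 = (+0.1716, -0.9852)
n_5 = (+0.8264, -0.5631)
  (0,1): δ = 134.66°  ·
  (0,2): δ = 84.21°  ·
  (0,3): δ = 17.85°  ✓
  (0,4): δ = 92.45°  ·
  (0,5): δ = 138.30°  ·
  (1,2): δ = 129.55°  ·
  (1,3): δ = 27.49°  ✓
  (1,4): δ = 47.11°  ·
  (1,5): δ = 92.96°  ·
  (2,3): δ = 77.94°  ·
  (2,4): δ = 3.35°  ✓
  (2,5): δ = 42.51°  ✓
  (3,4): δ = 105.41°  ·
  (3,5): δ = 59.55°  ·
  (4,5): δ = 134.15°  ·
antipodal pairs: 4

count = 4; pairs: (0,3), (1,3), (2,4), (2,5)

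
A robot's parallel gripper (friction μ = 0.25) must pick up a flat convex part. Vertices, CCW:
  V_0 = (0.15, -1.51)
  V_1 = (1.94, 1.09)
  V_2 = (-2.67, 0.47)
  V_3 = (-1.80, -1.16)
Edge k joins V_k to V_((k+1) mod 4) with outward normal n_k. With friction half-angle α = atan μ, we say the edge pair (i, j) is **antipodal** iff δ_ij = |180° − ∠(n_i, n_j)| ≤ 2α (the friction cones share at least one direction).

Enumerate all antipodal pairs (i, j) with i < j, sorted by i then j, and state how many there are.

α = atan 0.25 = 14.04°;  2α = 28.07°
n_0 = (+0.8237, -0.5671)
n_1 = (-0.1333, +0.9911)
n_2 = (-0.8822, -0.4709)
n_3 = (-0.1767, -0.9843)
  (0,1): δ = 47.79°  ·
  (0,2): δ = 62.64°  ·
  (0,3): δ = 114.37°  ·
  (1,2): δ = 69.57°  ·
  (1,3): δ = 17.84°  ✓
  (2,3): δ = 128.27°  ·
antipodal pairs: 1

count = 1; pairs: (1,3)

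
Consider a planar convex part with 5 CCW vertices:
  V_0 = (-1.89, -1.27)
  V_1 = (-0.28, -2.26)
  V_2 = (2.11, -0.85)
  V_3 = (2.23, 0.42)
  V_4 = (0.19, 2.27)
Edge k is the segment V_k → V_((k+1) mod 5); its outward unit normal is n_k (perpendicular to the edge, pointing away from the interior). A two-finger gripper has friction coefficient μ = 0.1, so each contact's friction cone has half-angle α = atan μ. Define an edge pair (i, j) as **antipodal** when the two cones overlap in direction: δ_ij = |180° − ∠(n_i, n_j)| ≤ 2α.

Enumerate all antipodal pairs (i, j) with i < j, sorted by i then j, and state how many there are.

α = atan 0.1 = 5.71°;  2α = 11.42°
n_0 = (-0.5238, -0.8518)
n_1 = (+0.5081, -0.8613)
n_2 = (+0.9956, -0.0941)
n_3 = (+0.6718, +0.7408)
n_4 = (-0.8622, +0.5066)
  (0,1): δ = 117.87°  ·
  (0,2): δ = 63.81°  ·
  (0,3): δ = 10.62°  ✓
  (0,4): δ = 91.15°  ·
  (1,2): δ = 125.94°  ·
  (1,3): δ = 72.74°  ·
  (1,4): δ = 29.02°  ·
  (2,3): δ = 126.81°  ·
  (2,4): δ = 25.04°  ·
  (3,4): δ = 78.23°  ·
antipodal pairs: 1

count = 1; pairs: (0,3)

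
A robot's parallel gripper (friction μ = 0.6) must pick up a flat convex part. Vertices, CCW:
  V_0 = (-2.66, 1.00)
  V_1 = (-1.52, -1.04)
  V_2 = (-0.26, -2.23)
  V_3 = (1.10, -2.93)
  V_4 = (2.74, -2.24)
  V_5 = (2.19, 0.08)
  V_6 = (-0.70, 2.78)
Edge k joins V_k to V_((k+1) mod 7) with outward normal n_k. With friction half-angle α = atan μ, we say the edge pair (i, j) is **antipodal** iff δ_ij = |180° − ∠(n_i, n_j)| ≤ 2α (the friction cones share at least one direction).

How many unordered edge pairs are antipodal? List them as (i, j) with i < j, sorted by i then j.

count = 8; pairs: (0,4), (0,5), (1,4), (1,5), (2,4), (2,5), (3,6), (4,6)

α = atan 0.6 = 30.96°;  2α = 61.93°
n_0 = (-0.8729, -0.4878)
n_1 = (-0.6866, -0.7270)
n_2 = (-0.4576, -0.8891)
n_3 = (+0.3878, -0.9217)
n_4 = (+0.9730, +0.2307)
n_5 = (+0.6827, +0.7307)
n_6 = (-0.6723, +0.7403)
  (0,1): δ = 162.56°  ·
  (0,2): δ = 146.43°  ·
  (0,3): δ = 96.38°  ·
  (0,4): δ = 15.86°  ✓
  (0,5): δ = 17.75°  ✓
  (0,6): δ = 103.05°  ·
  (1,2): δ = 163.87°  ·
  (1,3): δ = 113.82°  ·
  (1,4): δ = 33.30°  ✓
  (1,5): δ = 0.31°  ✓
  (1,6): δ = 85.61°  ·
  (2,3): δ = 129.95°  ·
  (2,4): δ = 49.43°  ✓
  (2,5): δ = 15.82°  ✓
  (2,6): δ = 69.48°  ·
  (3,4): δ = 99.48°  ·
  (3,5): δ = 65.87°  ·
  (3,6): δ = 19.43°  ✓
  (4,5): δ = 146.39°  ·
  (4,6): δ = 61.09°  ✓
  (5,6): δ = 94.70°  ·
antipodal pairs: 8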